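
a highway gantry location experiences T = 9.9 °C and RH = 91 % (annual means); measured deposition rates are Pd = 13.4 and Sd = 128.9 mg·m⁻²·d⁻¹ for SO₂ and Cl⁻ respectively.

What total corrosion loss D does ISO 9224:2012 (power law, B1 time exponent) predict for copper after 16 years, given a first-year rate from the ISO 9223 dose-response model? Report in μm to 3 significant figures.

copper: T≤10 °C ⇒ hinge +0.126·(9.9−10) = -0.0126
  Pd branch = 0.0053·Pd^0.26·e^(0.059·RH+f) = 2.206 μm/a
  Cl⁻ term: 0.01025·128.9^0.27·exp(0.036·91+0.049·9.9) = 1.637
  sum: 2.206 + 1.637 → r_corr = 3.842 μm/a
Power-law: D(16) = r_corr · 16^0.667
  D(16) = 3.842 × 16^0.667 = 3.842 × 6.355 = 24.42 μm

D(16) = 24.4 μm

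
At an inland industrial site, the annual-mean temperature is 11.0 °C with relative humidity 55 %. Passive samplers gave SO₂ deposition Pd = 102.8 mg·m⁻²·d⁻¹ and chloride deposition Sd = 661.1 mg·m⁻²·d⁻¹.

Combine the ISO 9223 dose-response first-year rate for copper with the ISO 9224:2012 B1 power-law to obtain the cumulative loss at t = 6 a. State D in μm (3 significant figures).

D(6) = 3.81 μm

copper: temperature factor f = -0.080·(1.0) = -0.0800
  Pd branch = 0.0053·Pd^0.26·e^(0.059·RH+f) = 0.4187 μm/a
  Sd branch = 0.01025·Sd^0.27·e^(0.036·RH+0.049·T) = 0.7348 μm/a
  sum: 0.4187 + 0.7348 → r_corr = 1.154 μm/a
Power-law: D(6) = r_corr · 6^0.667
  D(6) = 1.154 × 6^0.667 = 1.154 × 3.304 = 3.811 μm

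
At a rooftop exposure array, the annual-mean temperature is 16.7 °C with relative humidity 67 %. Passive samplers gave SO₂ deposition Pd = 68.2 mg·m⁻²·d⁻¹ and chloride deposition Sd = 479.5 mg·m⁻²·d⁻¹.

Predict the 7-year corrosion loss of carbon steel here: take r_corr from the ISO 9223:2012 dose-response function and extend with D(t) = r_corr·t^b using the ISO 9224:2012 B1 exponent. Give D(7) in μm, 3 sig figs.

D(7) = 348 μm

carbon steel: f(T) = -0.054·(T−10) [T>10 °C] = -0.3618
  SO₂ term: 1.77·68.2^0.52·exp(0.02·67-0.3618) = 42.3
  Cl⁻ term: 0.102·479.5^0.62·exp(0.033·67+0.04·16.7) = 83.37
  sum: 42.3 + 83.37 → r_corr = 125.7 μm/a
ISO 9224: D(t) = r_corr · t^b with b = 0.523 (carbon steel, B1)
  D(7) = 125.7 × 7^0.523 = 125.7 × 2.767 = 347.7 μm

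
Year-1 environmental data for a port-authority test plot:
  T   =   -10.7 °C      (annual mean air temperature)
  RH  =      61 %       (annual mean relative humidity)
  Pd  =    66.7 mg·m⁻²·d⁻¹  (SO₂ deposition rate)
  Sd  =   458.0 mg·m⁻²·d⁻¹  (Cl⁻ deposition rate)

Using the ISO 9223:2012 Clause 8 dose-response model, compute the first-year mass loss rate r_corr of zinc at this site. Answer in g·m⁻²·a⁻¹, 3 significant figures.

zinc: T≤10 °C ⇒ hinge +0.038·(-10.7−10) = -0.7866
  Pd branch = 0.0129·Pd^0.44·e^(0.046·RH+f) = 0.6169 μm/a
  Sd branch = 0.0175·Sd^0.57·e^(0.008·RH+0.085·T) = 0.3773 μm/a
  r_corr = 0.6169 + 0.3773 = 0.9942 μm/a
Convert to mass loss: 0.9942 μm/a × 7.14 g/cm³ = 7.099 g·m⁻²·a⁻¹

r_corr = 7.10 g·m⁻²·a⁻¹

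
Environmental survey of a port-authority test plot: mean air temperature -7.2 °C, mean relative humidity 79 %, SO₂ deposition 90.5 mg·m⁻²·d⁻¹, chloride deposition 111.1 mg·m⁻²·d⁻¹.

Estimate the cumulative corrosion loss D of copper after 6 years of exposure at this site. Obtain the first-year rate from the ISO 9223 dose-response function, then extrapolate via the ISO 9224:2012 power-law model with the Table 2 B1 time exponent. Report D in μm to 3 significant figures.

D(6) = 2.14 μm

copper: temperature factor f = +0.126·(-17.2) = -2.1672
  Pd branch = 0.0053·Pd^0.26·e^(0.059·RH+f) = 0.207 μm/a
  Cl⁻ term: 0.01025·111.1^0.27·exp(0.036·79+0.049·-7.2) = 0.4416
  r_corr = 0.207 + 0.4416 = 0.6486 μm/a
Power-law: D(6) = r_corr · 6^0.667
  D(6) = 0.6486 × 6^0.667 = 0.6486 × 3.304 = 2.143 μm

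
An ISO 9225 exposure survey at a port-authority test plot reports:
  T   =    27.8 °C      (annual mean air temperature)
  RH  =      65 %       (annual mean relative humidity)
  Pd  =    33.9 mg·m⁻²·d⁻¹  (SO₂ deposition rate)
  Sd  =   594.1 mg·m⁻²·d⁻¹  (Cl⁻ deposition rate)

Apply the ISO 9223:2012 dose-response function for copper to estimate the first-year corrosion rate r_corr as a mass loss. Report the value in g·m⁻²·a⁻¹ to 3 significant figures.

copper: f(T) = -0.080·(T−10) [T>10 °C] = -1.4240
  Pd branch = 0.0053·Pd^0.26·e^(0.059·RH+f) = 0.1476 μm/a
  Sd branch = 0.01025·Sd^0.27·e^(0.036·RH+0.049·T) = 2.331 μm/a
  r_corr = 0.1476 + 2.331 = 2.478 μm/a
Convert to mass loss: 2.478 μm/a × 8.96 g/cm³ = 22.21 g·m⁻²·a⁻¹

r_corr = 22.2 g·m⁻²·a⁻¹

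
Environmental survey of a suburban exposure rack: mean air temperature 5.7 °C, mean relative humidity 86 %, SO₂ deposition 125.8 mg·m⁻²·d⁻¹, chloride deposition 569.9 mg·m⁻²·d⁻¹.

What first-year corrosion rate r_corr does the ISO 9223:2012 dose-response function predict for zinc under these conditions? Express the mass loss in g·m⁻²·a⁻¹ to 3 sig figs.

r_corr = 49.3 g·m⁻²·a⁻¹

zinc: f(T) = +0.038·(T−10) [T≤10 °C] = -0.1634
  Pd branch = 0.0129·Pd^0.44·e^(0.046·RH+f) = 4.803 μm/a
  Sd branch = 0.0175·Sd^0.57·e^(0.008·RH+0.085·T) = 2.104 μm/a
  r_corr = 4.803 + 2.104 = 6.908 μm/a
Convert to mass loss: 6.908 μm/a × 7.14 g/cm³ = 49.32 g·m⁻²·a⁻¹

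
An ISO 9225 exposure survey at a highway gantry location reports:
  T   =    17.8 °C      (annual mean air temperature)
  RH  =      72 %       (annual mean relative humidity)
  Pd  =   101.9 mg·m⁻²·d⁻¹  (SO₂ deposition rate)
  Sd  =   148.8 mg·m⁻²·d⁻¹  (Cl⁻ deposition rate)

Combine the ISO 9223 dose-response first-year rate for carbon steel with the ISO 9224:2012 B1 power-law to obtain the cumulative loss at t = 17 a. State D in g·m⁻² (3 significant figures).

carbon steel: T>10 °C ⇒ hinge -0.054·(17.8−10) = -0.4212
  sulphur-dioxide contribution → 54.29 μm/a
  chloride contribution → 49.74 μm/a
  ⇒ r_corr(carbon steel) = 104 μm/a
Power-law: D(17) = r_corr · 17^0.523
  D(17) = 104 × 17^0.523 = 104 × 4.401 = 457.8 μm
  Mass loss = 457.8 μm × 7.85 g/cm³ = 3594 g·m⁻²

D(17) = 3.59e+03 g·m⁻²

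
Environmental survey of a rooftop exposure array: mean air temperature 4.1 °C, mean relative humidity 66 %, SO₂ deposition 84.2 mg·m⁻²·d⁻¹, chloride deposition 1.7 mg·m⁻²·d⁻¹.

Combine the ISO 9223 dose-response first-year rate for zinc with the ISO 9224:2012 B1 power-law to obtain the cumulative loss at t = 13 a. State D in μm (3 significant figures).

zinc: temperature factor f = +0.038·(-5.9) = -0.2242
  SO₂ term: 0.0129·84.2^0.44·exp(0.046·66-0.2242) = 1.51
  Cl⁻ term: 0.0175·1.7^0.57·exp(0.008·66+0.085·4.1) = 0.05689
  r_corr = 1.51 + 0.05689 = 1.567 μm/a
ISO 9224: D(t) = r_corr · t^b with b = 0.813 (zinc, B1)
  D(13) = 1.567 × 13^0.813 = 1.567 × 8.047 = 12.61 μm

D(13) = 12.6 μm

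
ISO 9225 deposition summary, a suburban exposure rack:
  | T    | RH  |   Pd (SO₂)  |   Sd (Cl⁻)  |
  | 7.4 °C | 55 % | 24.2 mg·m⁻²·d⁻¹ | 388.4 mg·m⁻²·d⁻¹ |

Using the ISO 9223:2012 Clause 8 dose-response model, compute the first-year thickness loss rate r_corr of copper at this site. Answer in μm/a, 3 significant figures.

r_corr = 0.758 μm/a

copper: temperature factor f = +0.126·(-2.6) = -0.3276
  sulphur-dioxide contribution → 0.2244 μm/a
  chloride contribution → 0.5336 μm/a
  total first-year rate 0.758 μm/a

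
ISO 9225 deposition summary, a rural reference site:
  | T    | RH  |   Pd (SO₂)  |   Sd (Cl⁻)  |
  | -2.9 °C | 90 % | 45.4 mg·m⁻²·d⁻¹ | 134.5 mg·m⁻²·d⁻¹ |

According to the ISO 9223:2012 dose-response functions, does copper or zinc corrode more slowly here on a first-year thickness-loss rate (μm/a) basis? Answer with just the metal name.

copper: T≤10 °C ⇒ hinge +0.126·(-2.9−10) = -1.6254
  sulphur-dioxide contribution → 0.5693 μm/a
  chloride contribution → 0.8529 μm/a
  total first-year rate 1.422 μm/a
zinc: f(T) = +0.038·(T−10) [T≤10 °C] = -0.4902
  sulphur-dioxide contribution → 2.659 μm/a
  chloride contribution → 0.4592 μm/a
  ⇒ r_corr(zinc) = 3.119 μm/a
Ordering by μm/a: zinc (3.12) > copper (1.42)

copper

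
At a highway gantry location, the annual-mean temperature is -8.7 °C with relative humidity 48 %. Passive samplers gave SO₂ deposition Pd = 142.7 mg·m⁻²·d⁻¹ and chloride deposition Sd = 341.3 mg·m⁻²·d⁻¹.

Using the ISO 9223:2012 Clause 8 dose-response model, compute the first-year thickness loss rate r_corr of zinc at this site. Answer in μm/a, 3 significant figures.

r_corr = 0.852 μm/a

zinc: temperature factor f = +0.038·(-18.7) = -0.7106
  Pd branch = 0.0129·Pd^0.44·e^(0.046·RH+f) = 0.5115 μm/a
  Cl⁻ term: 0.0175·341.3^0.57·exp(0.008·48+0.085·-8.7) = 0.3408
  sum: 0.5115 + 0.3408 → r_corr = 0.8523 μm/a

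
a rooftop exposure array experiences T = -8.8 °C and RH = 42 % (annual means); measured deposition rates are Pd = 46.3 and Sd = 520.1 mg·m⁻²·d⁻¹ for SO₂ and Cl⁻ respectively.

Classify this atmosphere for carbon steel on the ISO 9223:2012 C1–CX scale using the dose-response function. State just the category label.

C2

carbon steel: T≤10 °C ⇒ hinge +0.150·(-8.8−10) = -2.8200
  Pd branch = 1.77·Pd^0.52·e^(0.02·RH+f) = 1.795 μm/a
  Sd branch = 0.102·Sd^0.62·e^(0.033·RH+0.04·T) = 13.86 μm/a
  r_corr = 1.795 + 13.86 = 15.65 μm/a
ISO 9223 Table 2 (carbon steel): 1.3 < 15.7 ≤ 25 μm/a ⇒ C2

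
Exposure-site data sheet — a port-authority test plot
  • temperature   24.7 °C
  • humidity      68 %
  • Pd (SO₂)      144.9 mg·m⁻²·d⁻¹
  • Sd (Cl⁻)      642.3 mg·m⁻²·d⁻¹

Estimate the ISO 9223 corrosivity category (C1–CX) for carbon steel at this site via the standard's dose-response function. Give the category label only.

C5

carbon steel: temperature factor f = -0.054·(14.7) = -0.7938
  SO₂ term: 1.77·144.9^0.52·exp(0.02·68-0.7938) = 41.46
  Cl⁻ term: 0.102·642.3^0.62·exp(0.033·68+0.04·24.7) = 142.2
  r_corr = 41.46 + 142.2 = 183.7 μm/a
ISO 9223 Table 2 (carbon steel): 80 < 184 ≤ 200 μm/a ⇒ C5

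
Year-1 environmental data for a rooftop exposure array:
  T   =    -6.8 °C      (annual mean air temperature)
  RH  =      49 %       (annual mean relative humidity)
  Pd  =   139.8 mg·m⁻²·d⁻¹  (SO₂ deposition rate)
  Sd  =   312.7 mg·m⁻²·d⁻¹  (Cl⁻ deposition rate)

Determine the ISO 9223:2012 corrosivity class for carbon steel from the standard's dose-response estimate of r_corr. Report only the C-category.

carbon steel: T≤10 °C ⇒ hinge +0.150·(-6.8−10) = -2.5200
  sulphur-dioxide contribution → 4.952 μm/a
  chloride contribution → 13.79 μm/a
  total first-year rate 18.75 μm/a
ISO 9223 Table 2 (carbon steel): 1.3 < 18.7 ≤ 25 μm/a ⇒ C2

C2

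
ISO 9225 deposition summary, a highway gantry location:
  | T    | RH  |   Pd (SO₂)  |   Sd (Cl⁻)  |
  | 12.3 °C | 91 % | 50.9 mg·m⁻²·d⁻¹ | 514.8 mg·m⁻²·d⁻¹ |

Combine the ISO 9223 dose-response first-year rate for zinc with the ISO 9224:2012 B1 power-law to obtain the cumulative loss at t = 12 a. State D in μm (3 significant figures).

zinc: T>10 °C ⇒ hinge -0.071·(12.3−10) = -0.1633
  Pd branch = 0.0129·Pd^0.44·e^(0.046·RH+f) = 4.061 μm/a
  Cl⁻ term: 0.0175·514.8^0.57·exp(0.008·91+0.085·12.3) = 3.622
  sum: 4.061 + 3.622 → r_corr = 7.682 μm/a
ISO 9224: D(t) = r_corr · t^b with b = 0.813 (zinc, B1)
  D(12) = 7.682 × 12^0.813 = 7.682 × 7.54 = 57.92 μm

D(12) = 57.9 μm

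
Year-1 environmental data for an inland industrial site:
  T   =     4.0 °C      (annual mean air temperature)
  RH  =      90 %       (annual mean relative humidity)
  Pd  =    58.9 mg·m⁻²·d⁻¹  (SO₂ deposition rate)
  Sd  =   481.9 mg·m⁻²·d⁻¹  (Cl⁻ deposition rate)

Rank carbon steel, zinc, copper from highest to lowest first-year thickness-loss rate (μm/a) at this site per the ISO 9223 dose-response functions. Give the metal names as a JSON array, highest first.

["carbon steel", "zinc", "copper"]

carbon steel: T≤10 °C ⇒ hinge +0.150·(4.0−10) = -0.9000
  Pd branch = 1.77·Pd^0.52·e^(0.02·RH+f) = 36.25 μm/a
  Sd branch = 0.102·Sd^0.62·e^(0.033·RH+0.04·T) = 107.5 μm/a
  sum: 36.25 + 107.5 → r_corr = 143.7 μm/a
zinc: f(T) = +0.038·(T−10) [T≤10 °C] = -0.2280
  Pd branch = 0.0129·Pd^0.44·e^(0.046·RH+f) = 3.876 μm/a
  Sd branch = 0.0175·Sd^0.57·e^(0.008·RH+0.085·T) = 1.709 μm/a
  sum: 3.876 + 1.709 → r_corr = 5.585 μm/a
copper: temperature factor f = +0.126·(-6.0) = -0.7560
  SO₂ term: 0.0053·58.9^0.26·exp(0.059·90-0.7560) = 1.453
  Cl⁻ term: 0.01025·481.9^0.27·exp(0.036·90+0.049·4.0) = 1.688
  r_corr = 1.453 + 1.688 = 3.141 μm/a
Ordering by μm/a: carbon steel (144) > zinc (5.58) > copper (3.14)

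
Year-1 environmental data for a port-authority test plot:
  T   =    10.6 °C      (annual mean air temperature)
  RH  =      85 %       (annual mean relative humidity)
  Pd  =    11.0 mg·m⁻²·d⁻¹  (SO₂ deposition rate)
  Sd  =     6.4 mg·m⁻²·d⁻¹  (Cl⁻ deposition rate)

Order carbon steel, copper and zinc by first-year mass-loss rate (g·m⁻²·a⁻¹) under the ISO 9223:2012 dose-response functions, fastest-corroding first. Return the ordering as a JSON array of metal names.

carbon steel: T>10 °C ⇒ hinge -0.054·(10.6−10) = -0.0324
  SO₂ term: 1.77·11.0^0.52·exp(0.02·85-0.0324) = 32.64
  Sd branch = 0.102·Sd^0.62·e^(0.033·RH+0.04·T) = 8.143 μm/a
  sum: 32.64 + 8.143 → r_corr = 40.78 μm/a
  mass loss = 40.78 μm/a × 7.85 g/cm³ = 320.1 g·m⁻²·a⁻¹
copper: f(T) = -0.080·(T−10) [T>10 °C] = -0.0480
  Pd branch = 0.0053·Pd^0.26·e^(0.059·RH+f) = 1.42 μm/a
  Sd branch = 0.01025·Sd^0.27·e^(0.036·RH+0.049·T) = 0.6066 μm/a
  r_corr = 1.42 + 0.6066 = 2.026 μm/a
  mass loss = 2.026 μm/a × 8.96 g/cm³ = 18.16 g·m⁻²·a⁻¹
zinc: f(T) = -0.071·(T−10) [T>10 °C] = -0.0426
  SO₂ term: 0.0129·11.0^0.44·exp(0.046·85-0.0426) = 1.772
  Sd branch = 0.0175·Sd^0.57·e^(0.008·RH+0.085·T) = 0.245 μm/a
  sum: 1.772 + 0.245 → r_corr = 2.017 μm/a
  mass loss = 2.017 μm/a × 7.14 g/cm³ = 14.4 g·m⁻²·a⁻¹
Ordering by g·m⁻²·a⁻¹: carbon steel (320) > copper (18.2) > zinc (14.4)

["carbon steel", "copper", "zinc"]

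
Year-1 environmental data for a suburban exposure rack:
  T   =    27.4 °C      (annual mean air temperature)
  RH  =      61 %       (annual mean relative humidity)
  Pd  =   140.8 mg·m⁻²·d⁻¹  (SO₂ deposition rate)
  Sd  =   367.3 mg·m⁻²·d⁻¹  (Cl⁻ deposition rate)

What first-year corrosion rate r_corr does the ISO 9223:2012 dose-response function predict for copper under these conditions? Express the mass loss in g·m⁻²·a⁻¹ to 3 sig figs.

r_corr = 17.1 g·m⁻²·a⁻¹

copper: T>10 °C ⇒ hinge -0.080·(27.4−10) = -1.3920
  SO₂ term: 0.0053·140.8^0.26·exp(0.059·61-1.3920) = 0.1743
  Cl⁻ term: 0.01025·367.3^0.27·exp(0.036·61+0.049·27.4) = 1.738
  sum: 0.1743 + 1.738 → r_corr = 1.912 μm/a
Convert to mass loss: 1.912 μm/a × 8.96 g/cm³ = 17.14 g·m⁻²·a⁻¹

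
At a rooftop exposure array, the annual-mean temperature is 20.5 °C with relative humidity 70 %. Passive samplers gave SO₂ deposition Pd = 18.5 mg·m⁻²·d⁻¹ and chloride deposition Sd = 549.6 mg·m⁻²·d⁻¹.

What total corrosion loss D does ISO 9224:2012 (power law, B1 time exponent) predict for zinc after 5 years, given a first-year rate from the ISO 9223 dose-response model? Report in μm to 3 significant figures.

zinc: temperature factor f = -0.071·(10.5) = -0.7455
  sulphur-dioxide contribution → 0.5531 μm/a
  chloride contribution → 6.38 μm/a
  ⇒ r_corr(zinc) = 6.933 μm/a
ISO 9224: D(t) = r_corr · t^b with b = 0.813 (zinc, B1)
  D(5) = 6.933 × 5^0.813 = 6.933 × 3.701 = 25.66 μm

D(5) = 25.7 μm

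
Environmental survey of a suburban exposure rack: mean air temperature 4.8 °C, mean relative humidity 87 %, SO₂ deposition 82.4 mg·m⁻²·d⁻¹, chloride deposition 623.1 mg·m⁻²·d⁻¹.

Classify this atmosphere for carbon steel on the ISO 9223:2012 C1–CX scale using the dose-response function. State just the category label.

C5

carbon steel: f(T) = +0.150·(T−10) [T≤10 °C] = -0.7800
  Pd branch = 1.77·Pd^0.52·e^(0.02·RH+f) = 45.83 μm/a
  Sd branch = 0.102·Sd^0.62·e^(0.033·RH+0.04·T) = 117.9 μm/a
  sum: 45.83 + 117.9 → r_corr = 163.7 μm/a
164 μm/a falls in (80, 200] for carbon steel → category C5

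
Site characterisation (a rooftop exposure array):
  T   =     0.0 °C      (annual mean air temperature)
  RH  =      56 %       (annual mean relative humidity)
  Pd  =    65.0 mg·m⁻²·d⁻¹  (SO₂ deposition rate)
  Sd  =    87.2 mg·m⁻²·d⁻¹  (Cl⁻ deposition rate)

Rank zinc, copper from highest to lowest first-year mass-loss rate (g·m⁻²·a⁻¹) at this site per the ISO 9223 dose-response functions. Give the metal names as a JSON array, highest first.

["zinc", "copper"]

zinc: temperature factor f = +0.038·(-10.0) = -0.3800
  Pd branch = 0.0129·Pd^0.44·e^(0.046·RH+f) = 0.7278 μm/a
  Sd branch = 0.0175·Sd^0.57·e^(0.008·RH+0.085·T) = 0.3497 μm/a
  sum: 0.7278 + 0.3497 → r_corr = 1.077 μm/a
  mass loss = 1.077 μm/a × 7.14 g/cm³ = 7.693 g·m⁻²·a⁻¹
copper: f(T) = +0.126·(T−10) [T≤10 °C] = -1.2600
  SO₂ term: 0.0053·65.0^0.26·exp(0.059·56-1.2600) = 0.1212
  Cl⁻ term: 0.01025·87.2^0.27·exp(0.036·56+0.049·0.0) = 0.2572
  sum: 0.1212 + 0.2572 → r_corr = 0.3783 μm/a
  mass loss = 0.3783 μm/a × 8.96 g/cm³ = 3.39 g·m⁻²·a⁻¹
Ordering by g·m⁻²·a⁻¹: zinc (7.69) > copper (3.39)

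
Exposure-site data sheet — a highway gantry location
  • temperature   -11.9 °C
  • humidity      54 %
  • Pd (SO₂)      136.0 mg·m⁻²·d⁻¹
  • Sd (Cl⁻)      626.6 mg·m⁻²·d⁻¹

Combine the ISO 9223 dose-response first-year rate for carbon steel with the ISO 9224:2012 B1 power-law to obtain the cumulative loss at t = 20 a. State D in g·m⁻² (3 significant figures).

carbon steel: T≤10 °C ⇒ hinge +0.150·(-11.9−10) = -3.2850
  SO₂ term: 1.77·136.0^0.52·exp(0.02·54-3.2850) = 2.511
  Cl⁻ term: 0.102·626.6^0.62·exp(0.033·54+0.04·-11.9) = 20.41
  r_corr = 2.511 + 20.41 = 22.92 μm/a
Long-term exponent b (ISO 9224 Table 2, B1) = 0.523
  D(20) = 22.92 × 20^0.523 = 22.92 × 4.791 = 109.8 μm
  Mass loss = 109.8 μm × 7.85 g/cm³ = 862.2 g·m⁻²

D(20) = 862 g·m⁻²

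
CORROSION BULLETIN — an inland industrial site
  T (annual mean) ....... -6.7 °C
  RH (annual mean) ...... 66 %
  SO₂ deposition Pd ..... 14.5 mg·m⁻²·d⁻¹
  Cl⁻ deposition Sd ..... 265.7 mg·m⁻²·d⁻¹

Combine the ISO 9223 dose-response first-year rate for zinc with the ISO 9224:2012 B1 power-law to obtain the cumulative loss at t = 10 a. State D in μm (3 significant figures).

D(10) = 5.63 μm

zinc: T≤10 °C ⇒ hinge +0.038·(-6.7−10) = -0.6346
  sulphur-dioxide contribution → 0.4619 μm/a
  chloride contribution → 0.4045 μm/a
  ⇒ r_corr(zinc) = 0.8664 μm/a
Power-law: D(10) = r_corr · 10^0.813
  D(10) = 0.8664 × 10^0.813 = 0.8664 × 6.501 = 5.632 μm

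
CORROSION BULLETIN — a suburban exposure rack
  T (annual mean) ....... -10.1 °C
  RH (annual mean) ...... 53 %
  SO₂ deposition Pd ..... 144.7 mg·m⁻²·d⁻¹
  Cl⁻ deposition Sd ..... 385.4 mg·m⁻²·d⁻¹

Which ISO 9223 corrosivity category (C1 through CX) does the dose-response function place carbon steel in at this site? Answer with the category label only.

C2

carbon steel: temperature factor f = +0.150·(-20.1) = -3.0150
  Pd branch = 1.77·Pd^0.52·e^(0.02·RH+f) = 3.329 μm/a
  Cl⁻ term: 0.102·385.4^0.62·exp(0.033·53+0.04·-10.1) = 15.7
  sum: 3.329 + 15.7 → r_corr = 19.03 μm/a
Category bounds: 1.3…25 μm/a bracket r_corr ⇒ C2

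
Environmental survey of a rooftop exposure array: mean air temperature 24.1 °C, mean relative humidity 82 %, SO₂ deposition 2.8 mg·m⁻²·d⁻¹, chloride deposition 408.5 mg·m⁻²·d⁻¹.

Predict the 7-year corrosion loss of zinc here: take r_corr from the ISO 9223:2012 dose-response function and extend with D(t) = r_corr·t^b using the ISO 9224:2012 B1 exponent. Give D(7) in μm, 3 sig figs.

D(7) = 40.8 μm

zinc: f(T) = -0.071·(T−10) [T>10 °C] = -1.0011
  Pd branch = 0.0129·Pd^0.44·e^(0.046·RH+f) = 0.3241 μm/a
  Cl⁻ term: 0.0175·408.5^0.57·exp(0.008·82+0.085·24.1) = 8.053
  sum: 0.3241 + 8.053 → r_corr = 8.377 μm/a
Power-law: D(7) = r_corr · 7^0.813
  D(7) = 8.377 × 7^0.813 = 8.377 × 4.865 = 40.75 μm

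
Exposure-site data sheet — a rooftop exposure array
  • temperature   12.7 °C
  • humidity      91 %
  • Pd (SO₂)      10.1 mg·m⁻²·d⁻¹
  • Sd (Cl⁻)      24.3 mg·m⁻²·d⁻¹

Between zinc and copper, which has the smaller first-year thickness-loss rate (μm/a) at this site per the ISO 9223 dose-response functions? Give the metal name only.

zinc

zinc: T>10 °C ⇒ hinge -0.071·(12.7−10) = -0.1917
  sulphur-dioxide contribution → 1.937 μm/a
  chloride contribution → 0.6574 μm/a
  ⇒ r_corr(zinc) = 2.595 μm/a
copper: temperature factor f = -0.080·(2.7) = -0.2160
  sulphur-dioxide contribution → 1.672 μm/a
  chloride contribution → 1.196 μm/a
  ⇒ r_corr(copper) = 2.869 μm/a
Ordering by μm/a: copper (2.87) > zinc (2.59)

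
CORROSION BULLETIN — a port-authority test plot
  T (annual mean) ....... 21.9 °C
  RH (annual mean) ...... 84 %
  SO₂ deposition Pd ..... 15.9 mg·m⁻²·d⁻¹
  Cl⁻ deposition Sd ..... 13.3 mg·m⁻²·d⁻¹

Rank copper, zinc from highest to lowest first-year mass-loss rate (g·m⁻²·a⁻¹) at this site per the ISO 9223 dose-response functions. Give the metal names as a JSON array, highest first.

["copper", "zinc"]

copper: T>10 °C ⇒ hinge -0.080·(21.9−10) = -0.9520
  sulphur-dioxide contribution → 0.5964 μm/a
  chloride contribution → 1.24 μm/a
  total first-year rate 1.837 μm/a
  mass loss = 1.837 μm/a × 8.96 g/cm³ = 16.46 g·m⁻²·a⁻¹
zinc: f(T) = -0.071·(T−10) [T>10 °C] = -0.8449
  sulphur-dioxide contribution → 0.892 μm/a
  chloride contribution → 0.9636 μm/a
  ⇒ r_corr(zinc) = 1.856 μm/a
  mass loss = 1.856 μm/a × 7.14 g/cm³ = 13.25 g·m⁻²·a⁻¹
Ordering by g·m⁻²·a⁻¹: copper (16.5) > zinc (13.2)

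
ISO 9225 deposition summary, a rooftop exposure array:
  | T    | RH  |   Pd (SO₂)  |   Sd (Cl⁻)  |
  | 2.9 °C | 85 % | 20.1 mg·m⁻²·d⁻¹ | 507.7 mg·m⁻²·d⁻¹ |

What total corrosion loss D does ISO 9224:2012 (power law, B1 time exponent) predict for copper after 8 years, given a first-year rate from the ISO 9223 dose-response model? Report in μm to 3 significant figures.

copper: temperature factor f = +0.126·(-7.1) = -0.8946
  Pd branch = 0.0053·Pd^0.26·e^(0.059·RH+f) = 0.7122 μm/a
  Cl⁻ term: 0.01025·507.7^0.27·exp(0.036·85+0.049·2.9) = 1.355
  r_corr = 0.7122 + 1.355 = 2.067 μm/a
Power-law: D(8) = r_corr · 8^0.667
  D(8) = 2.067 × 8^0.667 = 2.067 × 4.003 = 8.274 μm

D(8) = 8.27 μm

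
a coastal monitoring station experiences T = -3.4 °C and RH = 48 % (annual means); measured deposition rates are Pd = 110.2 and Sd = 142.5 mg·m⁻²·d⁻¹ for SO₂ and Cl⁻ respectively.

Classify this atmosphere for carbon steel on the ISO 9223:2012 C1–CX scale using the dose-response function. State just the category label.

carbon steel: temperature factor f = +0.150·(-13.4) = -2.0100
  SO₂ term: 1.77·110.2^0.52·exp(0.02·48-2.0100) = 7.143
  Cl⁻ term: 0.102·142.5^0.62·exp(0.033·48+0.04·-3.4) = 9.393
  r_corr = 7.143 + 9.393 = 16.54 μm/a
ISO 9223 Table 2 (carbon steel): 1.3 < 16.5 ≤ 25 μm/a ⇒ C2

C2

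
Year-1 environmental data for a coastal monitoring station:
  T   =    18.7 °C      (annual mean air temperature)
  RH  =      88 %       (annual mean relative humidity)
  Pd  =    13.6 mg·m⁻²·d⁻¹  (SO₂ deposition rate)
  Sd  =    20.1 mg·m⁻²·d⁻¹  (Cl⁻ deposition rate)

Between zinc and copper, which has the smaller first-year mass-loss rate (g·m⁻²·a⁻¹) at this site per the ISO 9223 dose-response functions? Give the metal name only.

zinc: T>10 °C ⇒ hinge -0.071·(18.7−10) = -0.6177
  SO₂ term: 0.0129·13.6^0.44·exp(0.046·88-0.6177) = 1.256
  Sd branch = 0.0175·Sd^0.57·e^(0.008·RH+0.085·T) = 0.9592 μm/a
  r_corr = 1.256 + 0.9592 = 2.216 μm/a
  mass loss = 2.216 μm/a × 7.14 g/cm³ = 15.82 g·m⁻²·a⁻¹
copper: temperature factor f = -0.080·(8.7) = -0.6960
  SO₂ term: 0.0053·13.6^0.26·exp(0.059·88-0.6960) = 0.9367
  Cl⁻ term: 0.01025·20.1^0.27·exp(0.036·88+0.049·18.7) = 1.369
  r_corr = 0.9367 + 1.369 = 2.306 μm/a
  mass loss = 2.306 μm/a × 8.96 g/cm³ = 20.66 g·m⁻²·a⁻¹
Ordering by g·m⁻²·a⁻¹: copper (20.7) > zinc (15.8)

zinc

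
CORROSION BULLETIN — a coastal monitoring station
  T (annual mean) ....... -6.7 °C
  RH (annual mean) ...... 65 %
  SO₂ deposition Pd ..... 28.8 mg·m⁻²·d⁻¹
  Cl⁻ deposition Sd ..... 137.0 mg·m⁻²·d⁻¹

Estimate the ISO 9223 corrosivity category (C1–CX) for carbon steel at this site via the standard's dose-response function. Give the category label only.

C2

carbon steel: T≤10 °C ⇒ hinge +0.150·(-6.7−10) = -2.5050
  sulphur-dioxide contribution → 3.045 μm/a
  chloride contribution → 14.08 μm/a
  total first-year rate 17.12 μm/a
17.1 μm/a falls in (1.3, 25] for carbon steel → category C2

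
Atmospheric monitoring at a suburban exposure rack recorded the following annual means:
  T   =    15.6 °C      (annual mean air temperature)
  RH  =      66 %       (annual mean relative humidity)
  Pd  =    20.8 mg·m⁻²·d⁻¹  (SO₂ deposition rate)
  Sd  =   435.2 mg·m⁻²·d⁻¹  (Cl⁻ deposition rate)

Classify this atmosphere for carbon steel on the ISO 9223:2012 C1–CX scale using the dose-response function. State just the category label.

C5

carbon steel: T>10 °C ⇒ hinge -0.054·(15.6−10) = -0.3024
  SO₂ term: 1.77·20.8^0.52·exp(0.02·66-0.3024) = 23.73
  Cl⁻ term: 0.102·435.2^0.62·exp(0.033·66+0.04·15.6) = 72.69
  r_corr = 23.73 + 72.69 = 96.42 μm/a
96.4 μm/a falls in (80, 200] for carbon steel → category C5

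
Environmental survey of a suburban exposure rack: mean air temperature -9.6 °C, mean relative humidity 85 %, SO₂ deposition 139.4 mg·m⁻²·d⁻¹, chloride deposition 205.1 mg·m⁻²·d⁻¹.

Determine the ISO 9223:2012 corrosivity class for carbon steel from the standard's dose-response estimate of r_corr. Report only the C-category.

carbon steel: f(T) = +0.150·(T−10) [T≤10 °C] = -2.9400
  SO₂ term: 1.77·139.4^0.52·exp(0.02·85-2.9400) = 6.675
  Sd branch = 0.102·Sd^0.62·e^(0.033·RH+0.04·T) = 31.15 μm/a
  sum: 6.675 + 31.15 → r_corr = 37.82 μm/a
ISO 9223 Table 2 (carbon steel): 25 < 37.8 ≤ 50 μm/a ⇒ C3

C3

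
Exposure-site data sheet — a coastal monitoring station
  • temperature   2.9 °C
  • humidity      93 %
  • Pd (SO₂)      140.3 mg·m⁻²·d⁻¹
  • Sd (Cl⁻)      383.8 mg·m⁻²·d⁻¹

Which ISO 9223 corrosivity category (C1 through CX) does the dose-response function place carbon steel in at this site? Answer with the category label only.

carbon steel: f(T) = +0.150·(T−10) [T≤10 °C] = -1.0650
  Pd branch = 1.77·Pd^0.52·e^(0.02·RH+f) = 51.25 μm/a
  Cl⁻ term: 0.102·383.8^0.62·exp(0.033·93+0.04·2.9) = 98.62
  sum: 51.25 + 98.62 → r_corr = 149.9 μm/a
ISO 9223 Table 2 (carbon steel): 80 < 150 ≤ 200 μm/a ⇒ C5

C5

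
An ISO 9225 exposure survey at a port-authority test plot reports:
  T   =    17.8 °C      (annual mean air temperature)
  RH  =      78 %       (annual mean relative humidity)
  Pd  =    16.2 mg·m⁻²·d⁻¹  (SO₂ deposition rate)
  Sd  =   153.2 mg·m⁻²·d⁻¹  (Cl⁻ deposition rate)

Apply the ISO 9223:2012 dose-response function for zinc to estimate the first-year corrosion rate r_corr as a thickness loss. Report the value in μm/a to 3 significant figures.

r_corr = 3.52 μm/a

zinc: temperature factor f = -0.071·(7.8) = -0.5538
  SO₂ term: 0.0129·16.2^0.44·exp(0.046·78-0.5538) = 0.9131
  Sd branch = 0.0175·Sd^0.57·e^(0.008·RH+0.085·T) = 2.61 μm/a
  r_corr = 0.9131 + 2.61 = 3.524 μm/a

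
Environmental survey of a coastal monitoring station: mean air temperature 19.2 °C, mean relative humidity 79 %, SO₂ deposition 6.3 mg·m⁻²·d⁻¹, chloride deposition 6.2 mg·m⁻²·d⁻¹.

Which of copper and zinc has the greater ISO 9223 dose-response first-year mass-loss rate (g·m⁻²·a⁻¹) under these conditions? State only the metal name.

copper: f(T) = -0.080·(T−10) [T>10 °C] = -0.7360
  SO₂ term: 0.0053·6.3^0.26·exp(0.059·79-0.7360) = 0.4332
  Sd branch = 0.01025·Sd^0.27·e^(0.036·RH+0.049·T) = 0.7386 μm/a
  r_corr = 0.4332 + 0.7386 = 1.172 μm/a
  mass loss = 1.172 μm/a × 8.96 g/cm³ = 10.5 g·m⁻²·a⁻¹
zinc: T>10 °C ⇒ hinge -0.071·(19.2−10) = -0.6532
  Pd branch = 0.0129·Pd^0.44·e^(0.046·RH+f) = 0.5713 μm/a
  Cl⁻ term: 0.0175·6.2^0.57·exp(0.008·79+0.085·19.2) = 0.4764
  r_corr = 0.5713 + 0.4764 = 1.048 μm/a
  mass loss = 1.048 μm/a × 7.14 g/cm³ = 7.48 g·m⁻²·a⁻¹
Ordering by g·m⁻²·a⁻¹: copper (10.5) > zinc (7.48)

copper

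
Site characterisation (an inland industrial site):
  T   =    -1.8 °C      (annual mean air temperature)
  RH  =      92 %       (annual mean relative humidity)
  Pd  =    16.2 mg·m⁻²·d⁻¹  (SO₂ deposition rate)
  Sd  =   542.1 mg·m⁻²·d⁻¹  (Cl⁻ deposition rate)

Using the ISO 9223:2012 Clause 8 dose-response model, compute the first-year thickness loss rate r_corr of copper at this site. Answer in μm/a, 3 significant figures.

r_corr = 1.97 μm/a

copper: f(T) = +0.126·(T−10) [T≤10 °C] = -1.4868
  SO₂ term: 0.0053·16.2^0.26·exp(0.059·92-1.4868) = 0.5628
  Sd branch = 0.01025·Sd^0.27·e^(0.036·RH+0.049·T) = 1.409 μm/a
  r_corr = 0.5628 + 1.409 = 1.972 μm/a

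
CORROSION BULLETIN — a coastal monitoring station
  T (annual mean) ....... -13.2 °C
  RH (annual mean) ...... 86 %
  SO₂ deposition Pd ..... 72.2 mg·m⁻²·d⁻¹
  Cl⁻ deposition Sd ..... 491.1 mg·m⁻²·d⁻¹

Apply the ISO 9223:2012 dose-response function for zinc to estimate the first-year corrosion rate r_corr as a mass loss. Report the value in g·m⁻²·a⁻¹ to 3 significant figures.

r_corr = 15.9 g·m⁻²·a⁻¹

zinc: temperature factor f = +0.038·(-23.2) = -0.8816
  Pd branch = 0.0129·Pd^0.44·e^(0.046·RH+f) = 1.835 μm/a
  Sd branch = 0.0175·Sd^0.57·e^(0.008·RH+0.085·T) = 0.3877 μm/a
  r_corr = 1.835 + 0.3877 = 2.222 μm/a
Convert to mass loss: 2.222 μm/a × 7.14 g/cm³ = 15.87 g·m⁻²·a⁻¹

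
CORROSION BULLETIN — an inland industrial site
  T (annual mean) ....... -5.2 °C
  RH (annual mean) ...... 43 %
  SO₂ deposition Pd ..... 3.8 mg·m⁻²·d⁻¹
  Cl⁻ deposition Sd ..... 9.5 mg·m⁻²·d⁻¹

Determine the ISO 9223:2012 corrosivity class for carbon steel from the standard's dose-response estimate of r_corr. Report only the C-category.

C2

carbon steel: temperature factor f = +0.150·(-15.2) = -2.2800
  Pd branch = 1.77·Pd^0.52·e^(0.02·RH+f) = 0.8566 μm/a
  Sd branch = 0.102·Sd^0.62·e^(0.033·RH+0.04·T) = 1.383 μm/a
  sum: 0.8566 + 1.383 → r_corr = 2.239 μm/a
2.24 μm/a falls in (1.3, 25] for carbon steel → category C2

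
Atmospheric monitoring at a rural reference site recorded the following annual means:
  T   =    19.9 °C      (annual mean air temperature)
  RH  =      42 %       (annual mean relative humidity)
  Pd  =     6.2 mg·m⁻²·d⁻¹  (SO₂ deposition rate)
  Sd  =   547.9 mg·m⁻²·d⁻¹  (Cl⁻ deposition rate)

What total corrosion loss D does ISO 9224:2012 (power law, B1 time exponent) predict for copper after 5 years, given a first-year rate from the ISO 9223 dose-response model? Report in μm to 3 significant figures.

copper: f(T) = -0.080·(T−10) [T>10 °C] = -0.7920
  sulphur-dioxide contribution → 0.04597 μm/a
  chloride contribution → 0.6766 μm/a
  ⇒ r_corr(copper) = 0.7225 μm/a
Long-term exponent b (ISO 9224 Table 2, B1) = 0.667
  D(5) = 0.7225 × 5^0.667 = 0.7225 × 2.926 = 2.114 μm

D(5) = 2.11 μm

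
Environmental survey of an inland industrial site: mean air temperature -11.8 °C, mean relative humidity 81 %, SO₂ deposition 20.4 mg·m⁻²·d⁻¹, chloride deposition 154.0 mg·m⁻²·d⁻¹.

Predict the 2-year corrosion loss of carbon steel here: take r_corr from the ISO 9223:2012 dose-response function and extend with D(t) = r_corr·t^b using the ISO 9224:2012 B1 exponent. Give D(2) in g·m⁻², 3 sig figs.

D(2) = 254 g·m⁻²

carbon steel: temperature factor f = +0.150·(-21.8) = -3.2700
  SO₂ term: 1.77·20.4^0.52·exp(0.02·81-3.2700) = 1.631
  Sd branch = 0.102·Sd^0.62·e^(0.033·RH+0.04·T) = 20.93 μm/a
  r_corr = 1.631 + 20.93 = 22.56 μm/a
Long-term exponent b (ISO 9224 Table 2, B1) = 0.523
  D(2) = 22.56 × 2^0.523 = 22.56 × 1.437 = 32.42 μm
  Mass loss = 32.42 μm × 7.85 g/cm³ = 254.5 g·m⁻²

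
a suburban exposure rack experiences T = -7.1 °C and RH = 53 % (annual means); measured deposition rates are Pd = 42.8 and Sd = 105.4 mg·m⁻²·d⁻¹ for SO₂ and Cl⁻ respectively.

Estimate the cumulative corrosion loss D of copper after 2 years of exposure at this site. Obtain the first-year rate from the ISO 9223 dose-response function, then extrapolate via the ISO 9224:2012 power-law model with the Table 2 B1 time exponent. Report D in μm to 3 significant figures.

copper: T≤10 °C ⇒ hinge +0.126·(-7.1−10) = -2.1546
  SO₂ term: 0.0053·42.8^0.26·exp(0.059·53-2.1546) = 0.03722
  Cl⁻ term: 0.01025·105.4^0.27·exp(0.036·53+0.049·-7.1) = 0.1716
  sum: 0.03722 + 0.1716 → r_corr = 0.2088 μm/a
ISO 9224: D(t) = r_corr · t^b with b = 0.667 (copper, B1)
  D(2) = 0.2088 × 2^0.667 = 0.2088 × 1.588 = 0.3315 μm

D(2) = 0.332 μm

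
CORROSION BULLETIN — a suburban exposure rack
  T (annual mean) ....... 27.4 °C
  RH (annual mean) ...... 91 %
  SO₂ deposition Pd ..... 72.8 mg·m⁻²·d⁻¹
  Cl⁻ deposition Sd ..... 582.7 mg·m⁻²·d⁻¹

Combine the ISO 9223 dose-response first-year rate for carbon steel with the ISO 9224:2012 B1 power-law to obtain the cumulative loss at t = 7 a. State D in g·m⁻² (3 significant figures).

D(7) = 7.78e+03 g·m⁻²

carbon steel: f(T) = -0.054·(T−10) [T>10 °C] = -0.9396
  SO₂ term: 1.77·72.8^0.52·exp(0.02·91-0.9396) = 39.69
  Sd branch = 0.102·Sd^0.62·e^(0.033·RH+0.04·T) = 318.7 μm/a
  r_corr = 39.69 + 318.7 = 358.4 μm/a
Long-term exponent b (ISO 9224 Table 2, B1) = 0.523
  D(7) = 358.4 × 7^0.523 = 358.4 × 2.767 = 991.5 μm
  Mass loss = 991.5 μm × 7.85 g/cm³ = 7784 g·m⁻²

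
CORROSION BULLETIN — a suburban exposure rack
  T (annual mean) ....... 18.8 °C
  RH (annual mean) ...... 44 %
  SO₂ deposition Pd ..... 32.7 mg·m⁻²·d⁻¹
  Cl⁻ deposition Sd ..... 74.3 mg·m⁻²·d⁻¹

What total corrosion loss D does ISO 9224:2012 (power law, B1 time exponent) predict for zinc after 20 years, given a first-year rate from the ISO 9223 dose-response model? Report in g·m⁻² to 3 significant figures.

zinc: f(T) = -0.071·(T−10) [T>10 °C] = -0.6248
  Pd branch = 0.0129·Pd^0.44·e^(0.046·RH+f) = 0.2425 μm/a
  Cl⁻ term: 0.0175·74.3^0.57·exp(0.008·44+0.085·18.8) = 1.433
  sum: 0.2425 + 1.433 → r_corr = 1.676 μm/a
ISO 9224: D(t) = r_corr · t^b with b = 0.813 (zinc, B1)
  D(20) = 1.676 × 20^0.813 = 1.676 × 11.42 = 19.14 μm
  Mass loss = 19.14 μm × 7.14 g/cm³ = 136.7 g·m⁻²

D(20) = 137 g·m⁻²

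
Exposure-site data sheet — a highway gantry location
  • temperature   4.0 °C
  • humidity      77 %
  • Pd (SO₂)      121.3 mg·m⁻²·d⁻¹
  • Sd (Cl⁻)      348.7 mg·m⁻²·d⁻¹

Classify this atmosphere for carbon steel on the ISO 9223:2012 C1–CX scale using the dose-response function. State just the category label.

C5

carbon steel: T≤10 °C ⇒ hinge +0.150·(4.0−10) = -0.9000
  SO₂ term: 1.77·121.3^0.52·exp(0.02·77-0.9000) = 40.69
  Cl⁻ term: 0.102·348.7^0.62·exp(0.033·77+0.04·4.0) = 57.27
  r_corr = 40.69 + 57.27 = 97.97 μm/a
98 μm/a falls in (80, 200] for carbon steel → category C5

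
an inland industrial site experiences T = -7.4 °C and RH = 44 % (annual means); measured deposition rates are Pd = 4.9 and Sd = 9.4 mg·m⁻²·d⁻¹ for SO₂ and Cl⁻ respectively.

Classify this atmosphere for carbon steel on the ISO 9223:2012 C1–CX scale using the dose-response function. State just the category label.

C2

carbon steel: temperature factor f = +0.150·(-17.4) = -2.6100
  Pd branch = 1.77·Pd^0.52·e^(0.02·RH+f) = 0.717 μm/a
  Sd branch = 0.102·Sd^0.62·e^(0.033·RH+0.04·T) = 1.3 μm/a
  r_corr = 0.717 + 1.3 = 2.017 μm/a
Category bounds: 1.3…25 μm/a bracket r_corr ⇒ C2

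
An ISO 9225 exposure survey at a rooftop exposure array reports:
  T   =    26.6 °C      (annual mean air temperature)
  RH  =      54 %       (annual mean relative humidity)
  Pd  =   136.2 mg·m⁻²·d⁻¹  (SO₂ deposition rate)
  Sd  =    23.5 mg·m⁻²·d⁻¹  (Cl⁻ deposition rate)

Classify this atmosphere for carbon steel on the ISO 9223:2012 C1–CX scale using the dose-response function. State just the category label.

C3

carbon steel: f(T) = -0.054·(T−10) [T>10 °C] = -0.8964
  Pd branch = 1.77·Pd^0.52·e^(0.02·RH+f) = 27.38 μm/a
  Sd branch = 0.102·Sd^0.62·e^(0.033·RH+0.04·T) = 12.44 μm/a
  sum: 27.38 + 12.44 → r_corr = 39.82 μm/a
Category bounds: 25…50 μm/a bracket r_corr ⇒ C3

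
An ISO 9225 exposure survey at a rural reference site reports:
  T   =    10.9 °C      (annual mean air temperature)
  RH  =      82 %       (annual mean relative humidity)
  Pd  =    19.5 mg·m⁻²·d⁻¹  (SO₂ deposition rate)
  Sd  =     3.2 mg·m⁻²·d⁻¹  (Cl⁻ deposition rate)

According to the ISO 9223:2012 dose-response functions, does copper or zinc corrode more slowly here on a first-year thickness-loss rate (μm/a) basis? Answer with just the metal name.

copper: temperature factor f = -0.080·(0.9) = -0.0720
  Pd branch = 0.0053·Pd^0.26·e^(0.059·RH+f) = 1.348 μm/a
  Sd branch = 0.01025·Sd^0.27·e^(0.036·RH+0.049·T) = 0.4583 μm/a
  sum: 1.348 + 0.4583 → r_corr = 1.806 μm/a
zinc: temperature factor f = -0.071·(0.9) = -0.0639
  SO₂ term: 0.0129·19.5^0.44·exp(0.046·82-0.0639) = 1.944
  Sd branch = 0.0175·Sd^0.57·e^(0.008·RH+0.085·T) = 0.1653 μm/a
  sum: 1.944 + 0.1653 → r_corr = 2.109 μm/a
Ordering by μm/a: zinc (2.11) > copper (1.81)

copper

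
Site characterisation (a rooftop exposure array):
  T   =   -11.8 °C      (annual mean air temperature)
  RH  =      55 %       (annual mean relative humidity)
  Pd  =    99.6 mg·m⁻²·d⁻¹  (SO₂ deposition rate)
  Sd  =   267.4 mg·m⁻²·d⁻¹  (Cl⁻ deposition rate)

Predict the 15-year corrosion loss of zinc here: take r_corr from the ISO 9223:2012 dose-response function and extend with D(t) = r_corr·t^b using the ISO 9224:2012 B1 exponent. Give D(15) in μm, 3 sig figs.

D(15) = 7.02 μm

zinc: T≤10 °C ⇒ hinge +0.038·(-11.8−10) = -0.8284
  sulphur-dioxide contribution → 0.5356 μm/a
  chloride contribution → 0.241 μm/a
  ⇒ r_corr(zinc) = 0.7766 μm/a
ISO 9224: D(t) = r_corr · t^b with b = 0.813 (zinc, B1)
  D(15) = 0.7766 × 15^0.813 = 0.7766 × 9.04 = 7.02 μm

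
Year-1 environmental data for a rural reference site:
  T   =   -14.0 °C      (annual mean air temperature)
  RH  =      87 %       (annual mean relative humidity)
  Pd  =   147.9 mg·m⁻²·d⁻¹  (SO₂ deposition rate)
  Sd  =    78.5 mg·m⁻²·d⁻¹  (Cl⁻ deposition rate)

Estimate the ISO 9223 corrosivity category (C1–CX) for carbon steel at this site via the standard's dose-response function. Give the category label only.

carbon steel: temperature factor f = +0.150·(-24.0) = -3.6000
  Pd branch = 1.77·Pd^0.52·e^(0.02·RH+f) = 3.703 μm/a
  Cl⁻ term: 0.102·78.5^0.62·exp(0.033·87+0.04·-14.0) = 15.38
  sum: 3.703 + 15.38 → r_corr = 19.09 μm/a
ISO 9223 Table 2 (carbon steel): 1.3 < 19.1 ≤ 25 μm/a ⇒ C2

C2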